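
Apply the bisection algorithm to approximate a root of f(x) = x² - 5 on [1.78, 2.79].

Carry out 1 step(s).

f(x) = x² - 5
Initial interval: [1.78, 2.79]

Iteration 1:
  c_1 = (1.780000 + 2.790000)/2 = 2.285000
  f(c_1) = f(2.285000) = 0.221225
  f(a) × f(c) < 0, new interval: [1.780000, 2.285000]

After 1 iteration(s), the approximation is c_1 = 2.285000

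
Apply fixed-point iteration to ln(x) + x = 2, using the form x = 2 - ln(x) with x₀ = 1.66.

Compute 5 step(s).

Equation: ln(x) + x = 2
Fixed-point form: x = 2 - ln(x)
x₀ = 1.66

x_1 = g(1.660000) = 1.493182
x_2 = g(1.493182) = 1.599090
x_3 = g(1.599090) = 1.530565
x_4 = g(1.530565) = 1.574363
x_5 = g(1.574363) = 1.546149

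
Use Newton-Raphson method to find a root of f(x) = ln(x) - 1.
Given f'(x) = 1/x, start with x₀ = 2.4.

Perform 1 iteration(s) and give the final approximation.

f(x) = ln(x) - 1
f'(x) = 1/x
x₀ = 2.4

Newton-Raphson formula: x_{n+1} = x_n - f(x_n)/f'(x_n)

Iteration 1:
  f(2.400000) = -0.124531
  f'(2.400000) = 0.416667
  x_1 = 2.400000 - (-0.124531)/0.416667 = 2.698875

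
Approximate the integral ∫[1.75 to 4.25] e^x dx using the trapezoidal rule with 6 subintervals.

f(x) = e^x
a = 1.75, b = 4.25, n = 6
h = (b - a)/n = 0.416667

Trapezoidal rule: (h/2)[f(x₀) + 2f(x₁) + 2f(x₂) + ... + f(xₙ)]

x_0 = 1.7500, f(x_0) = 5.754603, coefficient = 1
x_1 = 2.1667, f(x_1) = 8.729138, coefficient = 2
x_2 = 2.5833, f(x_2) = 13.241202, coefficient = 2
x_3 = 3.0000, f(x_3) = 20.085537, coefficient = 2
x_4 = 3.4167, f(x_4) = 30.467687, coefficient = 2
x_5 = 3.8333, f(x_5) = 46.216336, coefficient = 2
x_6 = 4.2500, f(x_6) = 70.105412, coefficient = 1

I ≈ (0.416667/2) × 313.339815 = 65.279128
Exact value: 64.350810
Error: 0.928319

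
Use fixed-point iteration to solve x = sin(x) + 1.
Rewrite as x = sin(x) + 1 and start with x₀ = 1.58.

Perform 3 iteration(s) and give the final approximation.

Equation: x = sin(x) + 1
Fixed-point form: x = sin(x) + 1
x₀ = 1.58

x_1 = g(1.580000) = 1.999958
x_2 = g(1.999958) = 1.909315
x_3 = g(1.909315) = 1.943248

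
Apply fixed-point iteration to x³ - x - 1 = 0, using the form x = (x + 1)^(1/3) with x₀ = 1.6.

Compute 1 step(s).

Equation: x³ - x - 1 = 0
Fixed-point form: x = (x + 1)^(1/3)
x₀ = 1.6

x_1 = g(1.600000) = 1.375069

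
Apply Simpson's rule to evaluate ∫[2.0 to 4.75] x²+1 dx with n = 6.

f(x) = x²+1
a = 2.0, b = 4.75, n = 6
h = (b - a)/n = 0.458333

Simpson's rule: (h/3)[f(x₀) + 4f(x₁) + 2f(x₂) + ... + f(xₙ)]

x_0 = 2.0000, f(x_0) = 5.000000, coefficient = 1
x_1 = 2.4583, f(x_1) = 7.043403, coefficient = 4
x_2 = 2.9167, f(x_2) = 9.506944, coefficient = 2
x_3 = 3.3750, f(x_3) = 12.390625, coefficient = 4
x_4 = 3.8333, f(x_4) = 15.694444, coefficient = 2
x_5 = 4.2917, f(x_5) = 19.418403, coefficient = 4
x_6 = 4.7500, f(x_6) = 23.562500, coefficient = 1

I ≈ (0.458333/3) × 234.375000 = 35.807292
Exact value: 35.807292
Error: 0.000000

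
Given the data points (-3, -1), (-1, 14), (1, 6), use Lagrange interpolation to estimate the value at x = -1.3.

Lagrange interpolation formula:
P(x) = Σ yᵢ × Lᵢ(x)
where Lᵢ(x) = Π_{j≠i} (x - xⱼ)/(xᵢ - xⱼ)

L_0(-1.3) = (-1.3 - (-1))/(-3 - (-1)) × (-1.3 - 1)/(-3 - 1) = 0.086250
L_1(-1.3) = (-1.3 - (-3))/(-1 - (-3)) × (-1.3 - 1)/(-1 - 1) = 0.977500
L_2(-1.3) = (-1.3 - (-3))/(1 - (-3)) × (-1.3 - (-1))/(1 - (-1)) = -0.063750

P(-1.3) = (-1)×L_0(-1.3) + 14×L_1(-1.3) + 6×L_2(-1.3)
P(-1.3) = 13.216250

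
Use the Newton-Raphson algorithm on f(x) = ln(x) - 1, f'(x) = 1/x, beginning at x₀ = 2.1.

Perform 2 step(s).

f(x) = ln(x) - 1
f'(x) = 1/x
x₀ = 2.1

Newton-Raphson formula: x_{n+1} = x_n - f(x_n)/f'(x_n)

Iteration 1:
  f(2.100000) = -0.258063
  f'(2.100000) = 0.476190
  x_1 = 2.100000 - (-0.258063)/0.476190 = 2.641932
Iteration 2:
  f(2.641932) = -0.028490
  f'(2.641932) = 0.378511
  x_2 = 2.641932 - (-0.028490)/0.378511 = 2.717199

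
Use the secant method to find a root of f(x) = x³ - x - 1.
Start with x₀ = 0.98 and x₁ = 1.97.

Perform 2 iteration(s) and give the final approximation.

f(x) = x³ - x - 1
x₀ = 0.98, x₁ = 1.97

Secant formula: x_{n+1} = x_n - f(x_n)(x_n - x_{n-1})/(f(x_n) - f(x_{n-1}))

Iteration 1:
  f(0.980000) = -1.038808
  f(1.970000) = 4.675373
  x_2 = 1.970000 - 4.675373×(1.970000 - 0.980000)/(4.675373 - (-1.038808))
       = 1.159977
Iteration 2:
  f(1.970000) = 4.675373
  f(1.159977) = -0.599175
  x_3 = 1.159977 - (-0.599175)×(1.159977 - 1.970000)/(-0.599175 - 4.675373)
       = 1.251993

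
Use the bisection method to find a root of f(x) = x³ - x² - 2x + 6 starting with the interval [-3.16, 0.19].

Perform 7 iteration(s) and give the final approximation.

f(x) = x³ - x² - 2x + 6
Initial interval: [-3.16, 0.19]

Iteration 1:
  c_1 = (-3.160000 + 0.190000)/2 = -1.485000
  f(c_1) = f(-1.485000) = 3.490016
  f(a) × f(c) < 0, new interval: [-3.160000, -1.485000]
Iteration 2:
  c_2 = (-3.160000 + (-1.485000))/2 = -2.322500
  f(c_2) = f(-2.322500) = -7.276586
  f(a) × f(c) ≥ 0, new interval: [-2.322500, -1.485000]
Iteration 3:
  c_3 = (-2.322500 + (-1.485000))/2 = -1.903750
  f(c_3) = f(-1.903750) = -0.716457
  f(a) × f(c) ≥ 0, new interval: [-1.903750, -1.485000]
Iteration 4:
  c_4 = (-1.903750 + (-1.485000))/2 = -1.694375
  f(c_4) = f(-1.694375) = 1.653451
  f(a) × f(c) < 0, new interval: [-1.903750, -1.694375]
Iteration 5:
  c_5 = (-1.903750 + (-1.694375))/2 = -1.799063
  f(c_5) = f(-1.799063) = 0.538607
  f(a) × f(c) < 0, new interval: [-1.903750, -1.799063]
Iteration 6:
  c_6 = (-1.903750 + (-1.799063))/2 = -1.851406
  f(c_6) = f(-1.851406) = -0.070967
  f(a) × f(c) ≥ 0, new interval: [-1.851406, -1.799063]
Iteration 7:
  c_7 = (-1.851406 + (-1.799063))/2 = -1.825234
  f(c_7) = f(-1.825234) = 0.238255
  f(a) × f(c) < 0, new interval: [-1.851406, -1.825234]

After 7 iteration(s), the approximation is c_7 = -1.825234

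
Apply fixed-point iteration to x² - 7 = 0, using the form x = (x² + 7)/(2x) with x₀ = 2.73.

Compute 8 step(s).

Equation: x² - 7 = 0
Fixed-point form: x = (x² + 7)/(2x)
x₀ = 2.73

x_1 = g(2.730000) = 2.647051
x_2 = g(2.647051) = 2.645752
x_3 = g(2.645752) = 2.645751
x_4 = g(2.645751) = 2.645751
x_5 = g(2.645751) = 2.645751
x_6 = g(2.645751) = 2.645751
x_7 = g(2.645751) = 2.645751
x_8 = g(2.645751) = 2.645751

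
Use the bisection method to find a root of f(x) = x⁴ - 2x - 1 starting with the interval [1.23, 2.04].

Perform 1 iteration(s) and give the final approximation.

f(x) = x⁴ - 2x - 1
Initial interval: [1.23, 2.04]

Iteration 1:
  c_1 = (1.230000 + 2.040000)/2 = 1.635000
  f(c_1) = f(1.635000) = 2.876132
  f(a) × f(c) < 0, new interval: [1.230000, 1.635000]

After 1 iteration(s), the approximation is c_1 = 1.635000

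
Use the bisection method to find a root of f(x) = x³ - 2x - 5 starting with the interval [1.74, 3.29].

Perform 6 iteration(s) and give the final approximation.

f(x) = x³ - 2x - 5
Initial interval: [1.74, 3.29]

Iteration 1:
  c_1 = (1.740000 + 3.290000)/2 = 2.515000
  f(c_1) = f(2.515000) = 5.877941
  f(a) × f(c) < 0, new interval: [1.740000, 2.515000]
Iteration 2:
  c_2 = (1.740000 + 2.515000)/2 = 2.127500
  f(c_2) = f(2.127500) = 0.374610
  f(a) × f(c) < 0, new interval: [1.740000, 2.127500]
Iteration 3:
  c_3 = (1.740000 + 2.127500)/2 = 1.933750
  f(c_3) = f(1.933750) = -1.636456
  f(a) × f(c) ≥ 0, new interval: [1.933750, 2.127500]
Iteration 4:
  c_4 = (1.933750 + 2.127500)/2 = 2.030625
  f(c_4) = f(2.030625) = -0.688094
  f(a) × f(c) ≥ 0, new interval: [2.030625, 2.127500]
Iteration 5:
  c_5 = (2.030625 + 2.127500)/2 = 2.079063
  f(c_5) = f(2.079063) = -0.171376
  f(a) × f(c) ≥ 0, new interval: [2.079063, 2.127500]
Iteration 6:
  c_6 = (2.079063 + 2.127500)/2 = 2.103281
  f(c_6) = f(2.103281) = 0.097916
  f(a) × f(c) < 0, new interval: [2.079063, 2.103281]

After 6 iteration(s), the approximation is c_6 = 2.103281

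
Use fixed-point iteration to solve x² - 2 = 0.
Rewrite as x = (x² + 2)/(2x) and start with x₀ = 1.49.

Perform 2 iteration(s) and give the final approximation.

Equation: x² - 2 = 0
Fixed-point form: x = (x² + 2)/(2x)
x₀ = 1.49

x_1 = g(1.490000) = 1.416141
x_2 = g(1.416141) = 1.414215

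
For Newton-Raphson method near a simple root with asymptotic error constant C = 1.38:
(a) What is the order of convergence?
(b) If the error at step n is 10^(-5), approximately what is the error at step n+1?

(a) Newton-Raphson has quadratic (order 2) convergence near simple roots.
    This means |e_{n+1}| ≈ C|e_n|².

(b) With |e_n| = 10^(-5) and C = 1.38:
    |e_{n+1}| ≈ 1.38 × (10^(-5))² = 1.38 × 10^(-10)

(a) 2 (quadratic); (b) |e_{n+1}| ≈ 1.380e-10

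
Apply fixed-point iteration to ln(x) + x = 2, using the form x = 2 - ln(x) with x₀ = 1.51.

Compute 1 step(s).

Equation: ln(x) + x = 2
Fixed-point form: x = 2 - ln(x)
x₀ = 1.51

x_1 = g(1.510000) = 1.587890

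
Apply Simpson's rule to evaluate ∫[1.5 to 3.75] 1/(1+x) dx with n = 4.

f(x) = 1/(1+x)
a = 1.5, b = 3.75, n = 4
h = (b - a)/n = 0.562500

Simpson's rule: (h/3)[f(x₀) + 4f(x₁) + 2f(x₂) + ... + f(xₙ)]

x_0 = 1.5000, f(x_0) = 0.400000, coefficient = 1
x_1 = 2.0625, f(x_1) = 0.326531, coefficient = 4
x_2 = 2.6250, f(x_2) = 0.275862, coefficient = 2
x_3 = 3.1875, f(x_3) = 0.238806, coefficient = 4
x_4 = 3.7500, f(x_4) = 0.210526, coefficient = 1

I ≈ (0.562500/3) × 3.423597 = 0.641924
Exact value: 0.641854
Error: 0.000071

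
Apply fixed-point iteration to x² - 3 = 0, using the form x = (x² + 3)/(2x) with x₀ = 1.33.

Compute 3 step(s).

Equation: x² - 3 = 0
Fixed-point form: x = (x² + 3)/(2x)
x₀ = 1.33

x_1 = g(1.330000) = 1.792820
x_2 = g(1.792820) = 1.733081
x_3 = g(1.733081) = 1.732051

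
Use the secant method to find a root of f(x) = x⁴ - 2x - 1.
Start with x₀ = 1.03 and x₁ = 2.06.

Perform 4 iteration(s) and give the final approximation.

f(x) = x⁴ - 2x - 1
x₀ = 1.03, x₁ = 2.06

Secant formula: x_{n+1} = x_n - f(x_n)(x_n - x_{n-1})/(f(x_n) - f(x_{n-1}))

Iteration 1:
  f(1.030000) = -1.934491
  f(2.060000) = 12.888141
  x_2 = 2.060000 - 12.888141×(2.060000 - 1.030000)/(12.888141 - (-1.934491))
       = 1.164425
Iteration 2:
  f(2.060000) = 12.888141
  f(1.164425) = -1.490426
  x_3 = 1.164425 - (-1.490426)×(1.164425 - 2.060000)/(-1.490426 - 12.888141)
       = 1.257256
Iteration 3:
  f(1.164425) = -1.490426
  f(1.257256) = -1.015920
  x_4 = 1.257256 - (-1.015920)×(1.257256 - 1.164425)/(-1.015920 - (-1.490426))
       = 1.456010
Iteration 4:
  f(1.257256) = -1.015920
  f(1.456010) = 0.582232
  x_5 = 1.456010 - 0.582232×(1.456010 - 1.257256)/(0.582232 - (-1.015920))
       = 1.383601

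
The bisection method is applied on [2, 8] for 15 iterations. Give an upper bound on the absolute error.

Bisection error bound: |error| ≤ (b-a)/2^n
|error| ≤ (8 - 2)/2^15 = 6/2^15
|error| ≤ 0.0001831055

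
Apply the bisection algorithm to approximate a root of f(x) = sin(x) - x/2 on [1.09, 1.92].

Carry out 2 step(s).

f(x) = sin(x) - x/2
Initial interval: [1.09, 1.92]

Iteration 1:
  c_1 = (1.090000 + 1.920000)/2 = 1.505000
  f(c_1) = f(1.505000) = 0.245336
  f(a) × f(c) ≥ 0, new interval: [1.505000, 1.920000]
Iteration 2:
  c_2 = (1.505000 + 1.920000)/2 = 1.712500
  f(c_2) = f(1.712500) = 0.133727
  f(a) × f(c) ≥ 0, new interval: [1.712500, 1.920000]

After 2 iteration(s), the approximation is c_2 = 1.712500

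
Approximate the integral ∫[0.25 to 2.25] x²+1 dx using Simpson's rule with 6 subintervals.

f(x) = x²+1
a = 0.25, b = 2.25, n = 6
h = (b - a)/n = 0.333333

Simpson's rule: (h/3)[f(x₀) + 4f(x₁) + 2f(x₂) + ... + f(xₙ)]

x_0 = 0.2500, f(x_0) = 1.062500, coefficient = 1
x_1 = 0.5833, f(x_1) = 1.340278, coefficient = 4
x_2 = 0.9167, f(x_2) = 1.840278, coefficient = 2
x_3 = 1.2500, f(x_3) = 2.562500, coefficient = 4
x_4 = 1.5833, f(x_4) = 3.506944, coefficient = 2
x_5 = 1.9167, f(x_5) = 4.673611, coefficient = 4
x_6 = 2.2500, f(x_6) = 6.062500, coefficient = 1

I ≈ (0.333333/3) × 52.125000 = 5.791667
Exact value: 5.791667
Error: 0.000000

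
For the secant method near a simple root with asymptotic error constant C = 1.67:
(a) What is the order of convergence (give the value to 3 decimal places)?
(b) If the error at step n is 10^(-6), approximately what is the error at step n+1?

(a) Secant method has superlinear convergence with order φ = (1+√5)/2 ≈ 1.618.
    This means |e_{n+1}| ≈ C|e_n|^1.618.

(b) With |e_n| = 10^(-6) and C = 1.67:
    |e_{n+1}| ≈ 1.67 × (10^(-6))^1.618 = 1.67 × 10^(-9.71)

(a) ≈ 1.618 (golden ratio); (b) |e_{n+1}| ≈ 3.270e-10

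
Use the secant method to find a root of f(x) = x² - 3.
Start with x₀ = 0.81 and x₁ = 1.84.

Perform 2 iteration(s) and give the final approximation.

f(x) = x² - 3
x₀ = 0.81, x₁ = 1.84

Secant formula: x_{n+1} = x_n - f(x_n)(x_n - x_{n-1})/(f(x_n) - f(x_{n-1}))

Iteration 1:
  f(0.810000) = -2.343900
  f(1.840000) = 0.385600
  x_2 = 1.840000 - 0.385600×(1.840000 - 0.810000)/(0.385600 - (-2.343900))
       = 1.694491
Iteration 2:
  f(1.840000) = 0.385600
  f(1.694491) = -0.128702
  x_3 = 1.694491 - (-0.128702)×(1.694491 - 1.840000)/(-0.128702 - 0.385600)
       = 1.730904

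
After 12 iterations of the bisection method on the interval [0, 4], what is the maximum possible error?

Bisection error bound: |error| ≤ (b-a)/2^n
|error| ≤ (4 - 0)/2^12 = 4/2^12
|error| ≤ 0.0009765625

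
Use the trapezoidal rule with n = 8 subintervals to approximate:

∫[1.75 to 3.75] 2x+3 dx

f(x) = 2x+3
a = 1.75, b = 3.75, n = 8
h = (b - a)/n = 0.250000

Trapezoidal rule: (h/2)[f(x₀) + 2f(x₁) + 2f(x₂) + ... + f(xₙ)]

x_0 = 1.7500, f(x_0) = 6.500000, coefficient = 1
x_1 = 2.0000, f(x_1) = 7.000000, coefficient = 2
x_2 = 2.2500, f(x_2) = 7.500000, coefficient = 2
x_3 = 2.5000, f(x_3) = 8.000000, coefficient = 2
x_4 = 2.7500, f(x_4) = 8.500000, coefficient = 2
x_5 = 3.0000, f(x_5) = 9.000000, coefficient = 2
x_6 = 3.2500, f(x_6) = 9.500000, coefficient = 2
x_7 = 3.5000, f(x_7) = 10.000000, coefficient = 2
x_8 = 3.7500, f(x_8) = 10.500000, coefficient = 1

I ≈ (0.250000/2) × 136.000000 = 17.000000
Exact value: 17.000000
Error: 0.000000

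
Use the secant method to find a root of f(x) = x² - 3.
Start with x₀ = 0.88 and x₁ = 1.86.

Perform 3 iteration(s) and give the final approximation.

f(x) = x² - 3
x₀ = 0.88, x₁ = 1.86

Secant formula: x_{n+1} = x_n - f(x_n)(x_n - x_{n-1})/(f(x_n) - f(x_{n-1}))

Iteration 1:
  f(0.880000) = -2.225600
  f(1.860000) = 0.459600
  x_2 = 1.860000 - 0.459600×(1.860000 - 0.880000)/(0.459600 - (-2.225600))
       = 1.692263
Iteration 2:
  f(1.860000) = 0.459600
  f(1.692263) = -0.136247
  x_3 = 1.692263 - (-0.136247)×(1.692263 - 1.860000)/(-0.136247 - 0.459600)
       = 1.730618
Iteration 3:
  f(1.692263) = -0.136247
  f(1.730618) = -0.004962
  x_4 = 1.730618 - (-0.004962)×(1.730618 - 1.692263)/(-0.004962 - (-0.136247))
       = 1.732067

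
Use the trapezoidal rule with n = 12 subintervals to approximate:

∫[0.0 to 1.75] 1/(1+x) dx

f(x) = 1/(1+x)
a = 0.0, b = 1.75, n = 12
h = (b - a)/n = 0.145833

Trapezoidal rule: (h/2)[f(x₀) + 2f(x₁) + 2f(x₂) + ... + f(xₙ)]

x_0 = 0.0000, f(x_0) = 1.000000, coefficient = 1
x_1 = 0.1458, f(x_1) = 0.872727, coefficient = 2
x_2 = 0.2917, f(x_2) = 0.774194, coefficient = 2
x_3 = 0.4375, f(x_3) = 0.695652, coefficient = 2
x_4 = 0.5833, f(x_4) = 0.631579, coefficient = 2
x_5 = 0.7292, f(x_5) = 0.578313, coefficient = 2
x_6 = 0.8750, f(x_6) = 0.533333, coefficient = 2
x_7 = 1.0208, f(x_7) = 0.494845, coefficient = 2
x_8 = 1.1667, f(x_8) = 0.461538, coefficient = 2
x_9 = 1.3125, f(x_9) = 0.432432, coefficient = 2
x_10 = 1.4583, f(x_10) = 0.406780, coefficient = 2
x_11 = 1.6042, f(x_11) = 0.384000, coefficient = 2
x_12 = 1.7500, f(x_12) = 0.363636, coefficient = 1

I ≈ (0.145833/2) × 13.894425 = 1.013135
Exact value: 1.011601
Error: 0.001534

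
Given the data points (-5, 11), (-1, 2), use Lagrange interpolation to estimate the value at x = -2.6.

Lagrange interpolation formula:
P(x) = Σ yᵢ × Lᵢ(x)
where Lᵢ(x) = Π_{j≠i} (x - xⱼ)/(xᵢ - xⱼ)

L_0(-2.6) = (-2.6 - (-1))/(-5 - (-1)) = 0.400000
L_1(-2.6) = (-2.6 - (-5))/(-1 - (-5)) = 0.600000

P(-2.6) = 11×L_0(-2.6) + 2×L_1(-2.6)
P(-2.6) = 5.600000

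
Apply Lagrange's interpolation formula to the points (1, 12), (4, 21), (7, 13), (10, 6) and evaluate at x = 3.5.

Lagrange interpolation formula:
P(x) = Σ yᵢ × Lᵢ(x)
where Lᵢ(x) = Π_{j≠i} (x - xⱼ)/(xᵢ - xⱼ)

L_0(3.5) = (3.5 - 4)/(1 - 4) × (3.5 - 7)/(1 - 7) × (3.5 - 10)/(1 - 10) = 0.070216
L_1(3.5) = (3.5 - 1)/(4 - 1) × (3.5 - 7)/(4 - 7) × (3.5 - 10)/(4 - 10) = 1.053241
L_2(3.5) = (3.5 - 1)/(7 - 1) × (3.5 - 4)/(7 - 4) × (3.5 - 10)/(7 - 10) = -0.150463
L_3(3.5) = (3.5 - 1)/(10 - 1) × (3.5 - 4)/(10 - 4) × (3.5 - 7)/(10 - 7) = 0.027006

P(3.5) = 12×L_0(3.5) + 21×L_1(3.5) + 13×L_2(3.5) + 6×L_3(3.5)
P(3.5) = 21.166667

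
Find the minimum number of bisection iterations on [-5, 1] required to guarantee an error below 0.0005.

We need (b-a)/2^n ≤ 0.0005
(1 - (-5))/2^n ≤ 0.0005
6/2^n ≤ 0.0005
2^n ≥ 12000
n ≥ log₂(12000) = 13.55
n ≥ 14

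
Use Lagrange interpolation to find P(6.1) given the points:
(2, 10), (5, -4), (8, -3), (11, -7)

Lagrange interpolation formula:
P(x) = Σ yᵢ × Lᵢ(x)
where Lᵢ(x) = Π_{j≠i} (x - xⱼ)/(xᵢ - xⱼ)

L_0(6.1) = (6.1 - 5)/(2 - 5) × (6.1 - 8)/(2 - 8) × (6.1 - 11)/(2 - 11) = -0.063216
L_1(6.1) = (6.1 - 2)/(5 - 2) × (6.1 - 8)/(5 - 8) × (6.1 - 11)/(5 - 11) = 0.706870
L_2(6.1) = (6.1 - 2)/(8 - 2) × (6.1 - 5)/(8 - 5) × (6.1 - 11)/(8 - 11) = 0.409241
L_3(6.1) = (6.1 - 2)/(11 - 2) × (6.1 - 5)/(11 - 5) × (6.1 - 8)/(11 - 8) = -0.052895

P(6.1) = 10×L_0(6.1) + (-4)×L_1(6.1) + (-3)×L_2(6.1) + (-7)×L_3(6.1)
P(6.1) = -4.317099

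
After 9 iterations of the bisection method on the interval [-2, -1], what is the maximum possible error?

Bisection error bound: |error| ≤ (b-a)/2^n
|error| ≤ (-1 - (-2))/2^9 = 1/2^9
|error| ≤ 0.0019531250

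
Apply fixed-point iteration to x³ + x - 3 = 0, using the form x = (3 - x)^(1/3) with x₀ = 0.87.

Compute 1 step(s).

Equation: x³ + x - 3 = 0
Fixed-point form: x = (3 - x)^(1/3)
x₀ = 0.87

x_1 = g(0.870000) = 1.286648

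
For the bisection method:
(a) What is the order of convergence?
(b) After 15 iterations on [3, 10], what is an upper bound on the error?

(a) Bisection has linear (order 1) convergence; the error is halved each step.

(b) Error bound = (b-a)/2^n = (10 - 3)/2^{15}
    = 7/2^{15}

(a) 1 (linear); (b) error ≤ 2.14e-04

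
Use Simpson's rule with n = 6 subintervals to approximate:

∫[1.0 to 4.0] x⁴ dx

f(x) = x⁴
a = 1.0, b = 4.0, n = 6
h = (b - a)/n = 0.500000

Simpson's rule: (h/3)[f(x₀) + 4f(x₁) + 2f(x₂) + ... + f(xₙ)]

x_0 = 1.0000, f(x_0) = 1.000000, coefficient = 1
x_1 = 1.5000, f(x_1) = 5.062500, coefficient = 4
x_2 = 2.0000, f(x_2) = 16.000000, coefficient = 2
x_3 = 2.5000, f(x_3) = 39.062500, coefficient = 4
x_4 = 3.0000, f(x_4) = 81.000000, coefficient = 2
x_5 = 3.5000, f(x_5) = 150.062500, coefficient = 4
x_6 = 4.0000, f(x_6) = 256.000000, coefficient = 1

I ≈ (0.500000/3) × 1227.750000 = 204.625000
Exact value: 204.600000
Error: 0.025000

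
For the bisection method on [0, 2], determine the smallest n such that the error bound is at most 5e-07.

We need (b-a)/2^n ≤ 5e-07
(2 - 0)/2^n ≤ 5e-07
2/2^n ≤ 5e-07
2^n ≥ 4000000
n ≥ log₂(4000000) = 21.93
n ≥ 22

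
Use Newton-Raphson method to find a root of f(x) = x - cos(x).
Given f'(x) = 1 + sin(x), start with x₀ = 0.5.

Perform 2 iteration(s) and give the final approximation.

f(x) = x - cos(x)
f'(x) = 1 + sin(x)
x₀ = 0.5

Newton-Raphson formula: x_{n+1} = x_n - f(x_n)/f'(x_n)

Iteration 1:
  f(0.500000) = -0.377583
  f'(0.500000) = 1.479426
  x_1 = 0.500000 - (-0.377583)/1.479426 = 0.755222
Iteration 2:
  f(0.755222) = 0.027103
  f'(0.755222) = 1.685451
  x_2 = 0.755222 - 0.027103/1.685451 = 0.739142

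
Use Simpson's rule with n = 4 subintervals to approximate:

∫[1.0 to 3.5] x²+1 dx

f(x) = x²+1
a = 1.0, b = 3.5, n = 4
h = (b - a)/n = 0.625000

Simpson's rule: (h/3)[f(x₀) + 4f(x₁) + 2f(x₂) + ... + f(xₙ)]

x_0 = 1.0000, f(x_0) = 2.000000, coefficient = 1
x_1 = 1.6250, f(x_1) = 3.640625, coefficient = 4
x_2 = 2.2500, f(x_2) = 6.062500, coefficient = 2
x_3 = 2.8750, f(x_3) = 9.265625, coefficient = 4
x_4 = 3.5000, f(x_4) = 13.250000, coefficient = 1

I ≈ (0.625000/3) × 79.000000 = 16.458333
Exact value: 16.458333
Error: 0.000000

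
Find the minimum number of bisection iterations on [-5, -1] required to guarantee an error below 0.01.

We need (b-a)/2^n ≤ 0.01
(-1 - (-5))/2^n ≤ 0.01
4/2^n ≤ 0.01
2^n ≥ 400
n ≥ log₂(400) = 8.64
n ≥ 9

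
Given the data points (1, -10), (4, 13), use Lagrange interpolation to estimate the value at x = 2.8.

Lagrange interpolation formula:
P(x) = Σ yᵢ × Lᵢ(x)
where Lᵢ(x) = Π_{j≠i} (x - xⱼ)/(xᵢ - xⱼ)

L_0(2.8) = (2.8 - 4)/(1 - 4) = 0.400000
L_1(2.8) = (2.8 - 1)/(4 - 1) = 0.600000

P(2.8) = (-10)×L_0(2.8) + 13×L_1(2.8)
P(2.8) = 3.800000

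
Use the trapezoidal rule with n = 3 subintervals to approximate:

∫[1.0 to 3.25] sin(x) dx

f(x) = sin(x)
a = 1.0, b = 3.25, n = 3
h = (b - a)/n = 0.750000

Trapezoidal rule: (h/2)[f(x₀) + 2f(x₁) + 2f(x₂) + ... + f(xₙ)]

x_0 = 1.0000, f(x_0) = 0.841471, coefficient = 1
x_1 = 1.7500, f(x_1) = 0.983986, coefficient = 2
x_2 = 2.5000, f(x_2) = 0.598472, coefficient = 2
x_3 = 3.2500, f(x_3) = -0.108195, coefficient = 1

I ≈ (0.750000/2) × 3.898192 = 1.461822
Exact value: 1.534432
Error: 0.072610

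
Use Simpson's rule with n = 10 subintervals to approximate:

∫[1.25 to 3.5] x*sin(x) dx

f(x) = x*sin(x)
a = 1.25, b = 3.5, n = 10
h = (b - a)/n = 0.225000

Simpson's rule: (h/3)[f(x₀) + 4f(x₁) + 2f(x₂) + ... + f(xₙ)]

x_0 = 1.2500, f(x_0) = 1.186231, coefficient = 1
x_1 = 1.4750, f(x_1) = 1.468237, coefficient = 4
x_2 = 1.7000, f(x_2) = 1.685830, coefficient = 2
x_3 = 1.9250, f(x_3) = 1.805502, coefficient = 4
x_4 = 2.1500, f(x_4) = 1.799332, coefficient = 2
x_5 = 2.3750, f(x_5) = 1.647502, coefficient = 4
x_6 = 2.6000, f(x_6) = 1.340304, coefficient = 2
x_7 = 2.8250, f(x_7) = 0.879508, coefficient = 4
x_8 = 3.0500, f(x_8) = 0.278967, coefficient = 2
x_9 = 3.2750, f(x_9) = -0.435614, coefficient = 4
x_10 = 3.5000, f(x_10) = -1.227741, coefficient = 1

I ≈ (0.225000/3) × 31.627896 = 2.372092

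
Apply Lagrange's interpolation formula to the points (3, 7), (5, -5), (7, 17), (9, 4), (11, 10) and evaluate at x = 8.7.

Lagrange interpolation formula:
P(x) = Σ yᵢ × Lᵢ(x)
where Lᵢ(x) = Π_{j≠i} (x - xⱼ)/(xᵢ - xⱼ)

L_0(8.7) = (8.7 - 5)/(3 - 5) × (8.7 - 7)/(3 - 7) × (8.7 - 9)/(3 - 9) × (8.7 - 11)/(3 - 11) = 0.011302
L_1(8.7) = (8.7 - 3)/(5 - 3) × (8.7 - 7)/(5 - 7) × (8.7 - 9)/(5 - 9) × (8.7 - 11)/(5 - 11) = -0.069647
L_2(8.7) = (8.7 - 3)/(7 - 3) × (8.7 - 5)/(7 - 5) × (8.7 - 9)/(7 - 9) × (8.7 - 11)/(7 - 11) = 0.227377
L_3(8.7) = (8.7 - 3)/(9 - 3) × (8.7 - 5)/(9 - 5) × (8.7 - 7)/(9 - 7) × (8.7 - 11)/(9 - 11) = 0.858978
L_4(8.7) = (8.7 - 3)/(11 - 3) × (8.7 - 5)/(11 - 5) × (8.7 - 7)/(11 - 7) × (8.7 - 9)/(11 - 9) = -0.028010

P(8.7) = 7×L_0(8.7) + (-5)×L_1(8.7) + 17×L_2(8.7) + 4×L_3(8.7) + 10×L_4(8.7)
P(8.7) = 7.448563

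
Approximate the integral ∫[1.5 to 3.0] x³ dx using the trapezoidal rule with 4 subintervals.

f(x) = x³
a = 1.5, b = 3.0, n = 4
h = (b - a)/n = 0.375000

Trapezoidal rule: (h/2)[f(x₀) + 2f(x₁) + 2f(x₂) + ... + f(xₙ)]

x_0 = 1.5000, f(x_0) = 3.375000, coefficient = 1
x_1 = 1.8750, f(x_1) = 6.591797, coefficient = 2
x_2 = 2.2500, f(x_2) = 11.390625, coefficient = 2
x_3 = 2.6250, f(x_3) = 18.087891, coefficient = 2
x_4 = 3.0000, f(x_4) = 27.000000, coefficient = 1

I ≈ (0.375000/2) × 102.515625 = 19.221680
Exact value: 18.984375
Error: 0.237305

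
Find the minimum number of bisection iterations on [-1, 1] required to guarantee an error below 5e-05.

We need (b-a)/2^n ≤ 5e-05
(1 - (-1))/2^n ≤ 5e-05
2/2^n ≤ 5e-05
2^n ≥ 40000
n ≥ log₂(40000) = 15.29
n ≥ 16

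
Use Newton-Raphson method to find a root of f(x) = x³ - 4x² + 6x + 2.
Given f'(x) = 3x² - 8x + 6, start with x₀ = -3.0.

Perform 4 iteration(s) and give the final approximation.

f(x) = x³ - 4x² + 6x + 2
f'(x) = 3x² - 8x + 6
x₀ = -3.0

Newton-Raphson formula: x_{n+1} = x_n - f(x_n)/f'(x_n)

Iteration 1:
  f(-3.000000) = -79.000000
  f'(-3.000000) = 57.000000
  x_1 = -3.000000 - (-79.000000)/57.000000 = -1.614035
Iteration 2:
  f(-1.614035) = -22.309385
  f'(-1.614035) = 26.727608
  x_2 = -1.614035 - (-22.309385)/26.727608 = -0.779341
Iteration 3:
  f(-0.779341) = -5.578881
  f'(-0.779341) = 14.056841
  x_3 = -0.779341 - (-5.578881)/14.056841 = -0.382461
Iteration 4:
  f(-0.382461) = -0.935812
  f'(-0.382461) = 9.498512
  x_4 = -0.382461 - (-0.935812)/9.498512 = -0.283939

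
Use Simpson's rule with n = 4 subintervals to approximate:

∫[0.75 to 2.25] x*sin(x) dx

f(x) = x*sin(x)
a = 0.75, b = 2.25, n = 4
h = (b - a)/n = 0.375000

Simpson's rule: (h/3)[f(x₀) + 4f(x₁) + 2f(x₂) + ... + f(xₙ)]

x_0 = 0.7500, f(x_0) = 0.511229, coefficient = 1
x_1 = 1.1250, f(x_1) = 1.015051, coefficient = 4
x_2 = 1.5000, f(x_2) = 1.496242, coefficient = 2
x_3 = 1.8750, f(x_3) = 1.788911, coefficient = 4
x_4 = 2.2500, f(x_4) = 1.750665, coefficient = 1

I ≈ (0.375000/3) × 16.470226 = 2.058778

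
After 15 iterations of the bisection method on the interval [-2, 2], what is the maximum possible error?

Bisection error bound: |error| ≤ (b-a)/2^n
|error| ≤ (2 - (-2))/2^15 = 4/2^15
|error| ≤ 0.0001220703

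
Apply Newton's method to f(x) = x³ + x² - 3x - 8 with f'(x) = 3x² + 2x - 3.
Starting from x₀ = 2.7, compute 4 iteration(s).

f(x) = x³ + x² - 3x - 8
f'(x) = 3x² + 2x - 3
x₀ = 2.7

Newton-Raphson formula: x_{n+1} = x_n - f(x_n)/f'(x_n)

Iteration 1:
  f(2.700000) = 10.873000
  f'(2.700000) = 24.270000
  x_1 = 2.700000 - 10.873000/24.270000 = 2.251998
Iteration 2:
  f(2.251998) = 1.736503
  f'(2.251998) = 16.718486
  x_2 = 2.251998 - 1.736503/16.718486 = 2.148131
Iteration 3:
  f(2.148131) = 0.082554
  f'(2.148131) = 15.139664
  x_3 = 2.148131 - 0.082554/15.139664 = 2.142678
Iteration 4:
  f(2.142678) = 0.000221
  f'(2.142678) = 15.058567
  x_4 = 2.142678 - 0.000221/15.058567 = 2.142664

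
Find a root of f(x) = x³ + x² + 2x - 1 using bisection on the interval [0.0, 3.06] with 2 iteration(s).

f(x) = x³ + x² + 2x - 1
Initial interval: [0.0, 3.06]

Iteration 1:
  c_1 = (0.000000 + 3.060000)/2 = 1.530000
  f(c_1) = f(1.530000) = 7.982477
  f(a) × f(c) < 0, new interval: [0.000000, 1.530000]
Iteration 2:
  c_2 = (0.000000 + 1.530000)/2 = 0.765000
  f(c_2) = f(0.765000) = 1.562922
  f(a) × f(c) < 0, new interval: [0.000000, 0.765000]

After 2 iteration(s), the approximation is c_2 = 0.765000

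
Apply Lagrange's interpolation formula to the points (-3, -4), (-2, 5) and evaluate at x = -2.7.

Lagrange interpolation formula:
P(x) = Σ yᵢ × Lᵢ(x)
where Lᵢ(x) = Π_{j≠i} (x - xⱼ)/(xᵢ - xⱼ)

L_0(-2.7) = (-2.7 - (-2))/(-3 - (-2)) = 0.700000
L_1(-2.7) = (-2.7 - (-3))/(-2 - (-3)) = 0.300000

P(-2.7) = (-4)×L_0(-2.7) + 5×L_1(-2.7)
P(-2.7) = -1.300000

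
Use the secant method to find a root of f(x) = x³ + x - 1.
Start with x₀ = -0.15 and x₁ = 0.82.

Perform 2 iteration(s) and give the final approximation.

f(x) = x³ + x - 1
x₀ = -0.15, x₁ = 0.82

Secant formula: x_{n+1} = x_n - f(x_n)(x_n - x_{n-1})/(f(x_n) - f(x_{n-1}))

Iteration 1:
  f(-0.150000) = -1.153375
  f(0.820000) = 0.371368
  x_2 = 0.820000 - 0.371368×(0.820000 - (-0.150000))/(0.371368 - (-1.153375))
       = 0.583746
Iteration 2:
  f(0.820000) = 0.371368
  f(0.583746) = -0.217338
  x_3 = 0.583746 - (-0.217338)×(0.583746 - 0.820000)/(-0.217338 - 0.371368)
       = 0.670966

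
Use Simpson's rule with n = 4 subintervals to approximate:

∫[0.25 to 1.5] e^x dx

f(x) = e^x
a = 0.25, b = 1.5, n = 4
h = (b - a)/n = 0.312500

Simpson's rule: (h/3)[f(x₀) + 4f(x₁) + 2f(x₂) + ... + f(xₙ)]

x_0 = 0.2500, f(x_0) = 1.284025, coefficient = 1
x_1 = 0.5625, f(x_1) = 1.755055, coefficient = 4
x_2 = 0.8750, f(x_2) = 2.398875, coefficient = 2
x_3 = 1.1875, f(x_3) = 3.278874, coefficient = 4
x_4 = 1.5000, f(x_4) = 4.481689, coefficient = 1

I ≈ (0.312500/3) × 30.699179 = 3.197831
Exact value: 3.197664
Error: 0.000167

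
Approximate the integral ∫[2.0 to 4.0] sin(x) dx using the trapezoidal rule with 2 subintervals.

f(x) = sin(x)
a = 2.0, b = 4.0, n = 2
h = (b - a)/n = 1.000000

Trapezoidal rule: (h/2)[f(x₀) + 2f(x₁) + 2f(x₂) + ... + f(xₙ)]

x_0 = 2.0000, f(x_0) = 0.909297, coefficient = 1
x_1 = 3.0000, f(x_1) = 0.141120, coefficient = 2
x_2 = 4.0000, f(x_2) = -0.756802, coefficient = 1

I ≈ (1.000000/2) × 0.434735 = 0.217367
Exact value: 0.237497
Error: 0.020129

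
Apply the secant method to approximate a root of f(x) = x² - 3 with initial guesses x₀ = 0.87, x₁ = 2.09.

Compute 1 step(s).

f(x) = x² - 3
x₀ = 0.87, x₁ = 2.09

Secant formula: x_{n+1} = x_n - f(x_n)(x_n - x_{n-1})/(f(x_n) - f(x_{n-1}))

Iteration 1:
  f(0.870000) = -2.243100
  f(2.090000) = 1.368100
  x_2 = 2.090000 - 1.368100×(2.090000 - 0.870000)/(1.368100 - (-2.243100))
       = 1.627804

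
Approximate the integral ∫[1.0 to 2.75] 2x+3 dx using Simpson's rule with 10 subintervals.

f(x) = 2x+3
a = 1.0, b = 2.75, n = 10
h = (b - a)/n = 0.175000

Simpson's rule: (h/3)[f(x₀) + 4f(x₁) + 2f(x₂) + ... + f(xₙ)]

x_0 = 1.0000, f(x_0) = 5.000000, coefficient = 1
x_1 = 1.1750, f(x_1) = 5.350000, coefficient = 4
x_2 = 1.3500, f(x_2) = 5.700000, coefficient = 2
x_3 = 1.5250, f(x_3) = 6.050000, coefficient = 4
x_4 = 1.7000, f(x_4) = 6.400000, coefficient = 2
x_5 = 1.8750, f(x_5) = 6.750000, coefficient = 4
x_6 = 2.0500, f(x_6) = 7.100000, coefficient = 2
x_7 = 2.2250, f(x_7) = 7.450000, coefficient = 4
x_8 = 2.4000, f(x_8) = 7.800000, coefficient = 2
x_9 = 2.5750, f(x_9) = 8.150000, coefficient = 4
x_10 = 2.7500, f(x_10) = 8.500000, coefficient = 1

I ≈ (0.175000/3) × 202.500000 = 11.812500
Exact value: 11.812500
Error: 0.000000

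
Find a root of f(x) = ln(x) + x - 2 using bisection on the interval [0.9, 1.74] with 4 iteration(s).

f(x) = ln(x) + x - 2
Initial interval: [0.9, 1.74]

Iteration 1:
  c_1 = (0.900000 + 1.740000)/2 = 1.320000
  f(c_1) = f(1.320000) = -0.402368
  f(a) × f(c) ≥ 0, new interval: [1.320000, 1.740000]
Iteration 2:
  c_2 = (1.320000 + 1.740000)/2 = 1.530000
  f(c_2) = f(1.530000) = -0.044732
  f(a) × f(c) ≥ 0, new interval: [1.530000, 1.740000]
Iteration 3:
  c_3 = (1.530000 + 1.740000)/2 = 1.635000
  f(c_3) = f(1.635000) = 0.126643
  f(a) × f(c) < 0, new interval: [1.530000, 1.635000]
Iteration 4:
  c_4 = (1.530000 + 1.635000)/2 = 1.582500
  f(c_4) = f(1.582500) = 0.041506
  f(a) × f(c) < 0, new interval: [1.530000, 1.582500]

After 4 iteration(s), the approximation is c_4 = 1.582500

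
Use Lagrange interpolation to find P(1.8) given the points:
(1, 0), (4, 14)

Lagrange interpolation formula:
P(x) = Σ yᵢ × Lᵢ(x)
where Lᵢ(x) = Π_{j≠i} (x - xⱼ)/(xᵢ - xⱼ)

L_0(1.8) = (1.8 - 4)/(1 - 4) = 0.733333
L_1(1.8) = (1.8 - 1)/(4 - 1) = 0.266667

P(1.8) = 0×L_0(1.8) + 14×L_1(1.8)
P(1.8) = 3.733333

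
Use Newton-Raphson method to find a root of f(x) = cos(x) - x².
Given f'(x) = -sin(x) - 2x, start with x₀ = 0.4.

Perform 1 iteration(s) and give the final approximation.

f(x) = cos(x) - x²
f'(x) = -sin(x) - 2x
x₀ = 0.4

Newton-Raphson formula: x_{n+1} = x_n - f(x_n)/f'(x_n)

Iteration 1:
  f(0.400000) = 0.761061
  f'(0.400000) = -1.189418
  x_1 = 0.400000 - 0.761061/(-1.189418) = 1.039860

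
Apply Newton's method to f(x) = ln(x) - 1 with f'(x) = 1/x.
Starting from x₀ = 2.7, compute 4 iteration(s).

f(x) = ln(x) - 1
f'(x) = 1/x
x₀ = 2.7

Newton-Raphson formula: x_{n+1} = x_n - f(x_n)/f'(x_n)

Iteration 1:
  f(2.700000) = -0.006748
  f'(2.700000) = 0.370370
  x_1 = 2.700000 - (-0.006748)/0.370370 = 2.718220
Iteration 2:
  f(2.718220) = -0.000023
  f'(2.718220) = 0.367888
  x_2 = 2.718220 - (-0.000023)/0.367888 = 2.718282
Iteration 3:
  f(2.718282) = 0.000000
  f'(2.718282) = 0.367879
  x_3 = 2.718282 - 0.000000/0.367879 = 2.718282
Iteration 4:
  f(2.718282) = 0.000000
  f'(2.718282) = 0.367879
  x_4 = 2.718282 - 0.000000/0.367879 = 2.718282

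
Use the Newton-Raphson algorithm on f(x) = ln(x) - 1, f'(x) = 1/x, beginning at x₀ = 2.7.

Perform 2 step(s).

f(x) = ln(x) - 1
f'(x) = 1/x
x₀ = 2.7

Newton-Raphson formula: x_{n+1} = x_n - f(x_n)/f'(x_n)

Iteration 1:
  f(2.700000) = -0.006748
  f'(2.700000) = 0.370370
  x_1 = 2.700000 - (-0.006748)/0.370370 = 2.718220
Iteration 2:
  f(2.718220) = -0.000023
  f'(2.718220) = 0.367888
  x_2 = 2.718220 - (-0.000023)/0.367888 = 2.718282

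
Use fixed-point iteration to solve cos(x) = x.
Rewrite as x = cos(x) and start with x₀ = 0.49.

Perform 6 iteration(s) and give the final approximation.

Equation: cos(x) = x
Fixed-point form: x = cos(x)
x₀ = 0.49

x_1 = g(0.490000) = 0.882333
x_2 = g(0.882333) = 0.635351
x_3 = g(0.635351) = 0.804863
x_4 = g(0.804863) = 0.693210
x_5 = g(0.693210) = 0.769199
x_6 = g(0.769199) = 0.718468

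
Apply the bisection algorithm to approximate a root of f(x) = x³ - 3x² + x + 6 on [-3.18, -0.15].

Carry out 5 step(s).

f(x) = x³ - 3x² + x + 6
Initial interval: [-3.18, -0.15]

Iteration 1:
  c_1 = (-3.180000 + (-0.150000))/2 = -1.665000
  f(c_1) = f(-1.665000) = -8.597430
  f(a) × f(c) ≥ 0, new interval: [-1.665000, -0.150000]
Iteration 2:
  c_2 = (-1.665000 + (-0.150000))/2 = -0.907500
  f(c_2) = f(-0.907500) = 1.874454
  f(a) × f(c) < 0, new interval: [-1.665000, -0.907500]
Iteration 3:
  c_3 = (-1.665000 + (-0.907500))/2 = -1.286250
  f(c_3) = f(-1.286250) = -2.377589
  f(a) × f(c) ≥ 0, new interval: [-1.286250, -0.907500]
Iteration 4:
  c_4 = (-1.286250 + (-0.907500))/2 = -1.096875
  f(c_4) = f(-1.096875) = -0.025968
  f(a) × f(c) ≥ 0, new interval: [-1.096875, -0.907500]
Iteration 5:
  c_5 = (-1.096875 + (-0.907500))/2 = -1.002187
  f(c_5) = f(-1.002187) = 0.978096
  f(a) × f(c) < 0, new interval: [-1.096875, -1.002187]

After 5 iteration(s), the approximation is c_5 = -1.002187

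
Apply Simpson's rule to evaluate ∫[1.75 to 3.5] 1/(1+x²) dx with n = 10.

f(x) = 1/(1+x²)
a = 1.75, b = 3.5, n = 10
h = (b - a)/n = 0.175000

Simpson's rule: (h/3)[f(x₀) + 4f(x₁) + 2f(x₂) + ... + f(xₙ)]

x_0 = 1.7500, f(x_0) = 0.246154, coefficient = 1
x_1 = 1.9250, f(x_1) = 0.212512, coefficient = 4
x_2 = 2.1000, f(x_2) = 0.184843, coefficient = 2
x_3 = 2.2750, f(x_3) = 0.161927, coefficient = 4
x_4 = 2.4500, f(x_4) = 0.142806, coefficient = 2
x_5 = 2.6250, f(x_5) = 0.126733, coefficient = 4
x_6 = 2.8000, f(x_6) = 0.113122, coefficient = 2
x_7 = 2.9750, f(x_7) = 0.101516, coefficient = 4
x_8 = 3.1500, f(x_8) = 0.091554, coefficient = 2
x_9 = 3.3250, f(x_9) = 0.082949, coefficient = 4
x_10 = 3.5000, f(x_10) = 0.075472, coefficient = 1

I ≈ (0.175000/3) × 4.128822 = 0.240848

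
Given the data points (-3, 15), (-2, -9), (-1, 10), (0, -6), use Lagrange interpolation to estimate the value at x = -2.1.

Lagrange interpolation formula:
P(x) = Σ yᵢ × Lᵢ(x)
where Lᵢ(x) = Π_{j≠i} (x - xⱼ)/(xᵢ - xⱼ)

L_0(-2.1) = (-2.1 - (-2))/(-3 - (-2)) × (-2.1 - (-1))/(-3 - (-1)) × (-2.1 - 0)/(-3 - 0) = 0.038500
L_1(-2.1) = (-2.1 - (-3))/(-2 - (-3)) × (-2.1 - (-1))/(-2 - (-1)) × (-2.1 - 0)/(-2 - 0) = 1.039500
L_2(-2.1) = (-2.1 - (-3))/(-1 - (-3)) × (-2.1 - (-2))/(-1 - (-2)) × (-2.1 - 0)/(-1 - 0) = -0.094500
L_3(-2.1) = (-2.1 - (-3))/(0 - (-3)) × (-2.1 - (-2))/(0 - (-2)) × (-2.1 - (-1))/(0 - (-1)) = 0.016500

P(-2.1) = 15×L_0(-2.1) + (-9)×L_1(-2.1) + 10×L_2(-2.1) + (-6)×L_3(-2.1)
P(-2.1) = -9.822000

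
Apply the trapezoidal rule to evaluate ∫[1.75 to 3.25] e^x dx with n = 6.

f(x) = e^x
a = 1.75, b = 3.25, n = 6
h = (b - a)/n = 0.250000

Trapezoidal rule: (h/2)[f(x₀) + 2f(x₁) + 2f(x₂) + ... + f(xₙ)]

x_0 = 1.7500, f(x_0) = 5.754603, coefficient = 1
x_1 = 2.0000, f(x_1) = 7.389056, coefficient = 2
x_2 = 2.2500, f(x_2) = 9.487736, coefficient = 2
x_3 = 2.5000, f(x_3) = 12.182494, coefficient = 2
x_4 = 2.7500, f(x_4) = 15.642632, coefficient = 2
x_5 = 3.0000, f(x_5) = 20.085537, coefficient = 2
x_6 = 3.2500, f(x_6) = 25.790340, coefficient = 1

I ≈ (0.250000/2) × 161.119852 = 20.139981
Exact value: 20.035737
Error: 0.104244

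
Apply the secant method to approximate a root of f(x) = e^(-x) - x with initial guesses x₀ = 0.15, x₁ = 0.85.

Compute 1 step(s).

f(x) = e^(-x) - x
x₀ = 0.15, x₁ = 0.85

Secant formula: x_{n+1} = x_n - f(x_n)(x_n - x_{n-1})/(f(x_n) - f(x_{n-1}))

Iteration 1:
  f(0.150000) = 0.710708
  f(0.850000) = -0.422585
  x_2 = 0.850000 - (-0.422585)×(0.850000 - 0.150000)/(-0.422585 - 0.710708)
       = 0.588982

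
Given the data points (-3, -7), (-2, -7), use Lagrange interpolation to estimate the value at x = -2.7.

Lagrange interpolation formula:
P(x) = Σ yᵢ × Lᵢ(x)
where Lᵢ(x) = Π_{j≠i} (x - xⱼ)/(xᵢ - xⱼ)

L_0(-2.7) = (-2.7 - (-2))/(-3 - (-2)) = 0.700000
L_1(-2.7) = (-2.7 - (-3))/(-2 - (-3)) = 0.300000

P(-2.7) = (-7)×L_0(-2.7) + (-7)×L_1(-2.7)
P(-2.7) = -7.000000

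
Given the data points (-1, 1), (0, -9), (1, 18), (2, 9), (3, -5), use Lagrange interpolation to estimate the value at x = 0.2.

Lagrange interpolation formula:
P(x) = Σ yᵢ × Lᵢ(x)
where Lᵢ(x) = Π_{j≠i} (x - xⱼ)/(xᵢ - xⱼ)

L_0(0.2) = (0.2 - 0)/(-1 - 0) × (0.2 - 1)/(-1 - 1) × (0.2 - 2)/(-1 - 2) × (0.2 - 3)/(-1 - 3) = -0.033600
L_1(0.2) = (0.2 - (-1))/(0 - (-1)) × (0.2 - 1)/(0 - 1) × (0.2 - 2)/(0 - 2) × (0.2 - 3)/(0 - 3) = 0.806400
L_2(0.2) = (0.2 - (-1))/(1 - (-1)) × (0.2 - 0)/(1 - 0) × (0.2 - 2)/(1 - 2) × (0.2 - 3)/(1 - 3) = 0.302400
L_3(0.2) = (0.2 - (-1))/(2 - (-1)) × (0.2 - 0)/(2 - 0) × (0.2 - 1)/(2 - 1) × (0.2 - 3)/(2 - 3) = -0.089600
L_4(0.2) = (0.2 - (-1))/(3 - (-1)) × (0.2 - 0)/(3 - 0) × (0.2 - 1)/(3 - 1) × (0.2 - 2)/(3 - 2) = 0.014400

P(0.2) = 1×L_0(0.2) + (-9)×L_1(0.2) + 18×L_2(0.2) + 9×L_3(0.2) + (-5)×L_4(0.2)
P(0.2) = -2.726400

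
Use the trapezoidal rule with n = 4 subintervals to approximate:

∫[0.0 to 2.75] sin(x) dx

f(x) = sin(x)
a = 0.0, b = 2.75, n = 4
h = (b - a)/n = 0.687500

Trapezoidal rule: (h/2)[f(x₀) + 2f(x₁) + 2f(x₂) + ... + f(xₙ)]

x_0 = 0.0000, f(x_0) = 0.000000, coefficient = 1
x_1 = 0.6875, f(x_1) = 0.634607, coefficient = 2
x_2 = 1.3750, f(x_2) = 0.980893, coefficient = 2
x_3 = 2.0625, f(x_3) = 0.881530, coefficient = 2
x_4 = 2.7500, f(x_4) = 0.381661, coefficient = 1

I ≈ (0.687500/2) × 5.375721 = 1.847904
Exact value: 1.924302
Error: 0.076398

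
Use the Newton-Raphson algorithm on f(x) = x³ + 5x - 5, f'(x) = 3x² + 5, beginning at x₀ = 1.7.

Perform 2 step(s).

f(x) = x³ + 5x - 5
f'(x) = 3x² + 5
x₀ = 1.7

Newton-Raphson formula: x_{n+1} = x_n - f(x_n)/f'(x_n)

Iteration 1:
  f(1.700000) = 8.413000
  f'(1.700000) = 13.670000
  x_1 = 1.700000 - 8.413000/13.670000 = 1.084565
Iteration 2:
  f(1.084565) = 1.698576
  f'(1.084565) = 8.528842
  x_2 = 1.084565 - 1.698576/8.528842 = 0.885408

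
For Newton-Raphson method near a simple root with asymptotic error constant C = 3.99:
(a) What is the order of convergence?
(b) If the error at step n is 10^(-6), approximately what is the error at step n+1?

(a) Newton-Raphson has quadratic (order 2) convergence near simple roots.
    This means |e_{n+1}| ≈ C|e_n|².

(b) With |e_n| = 10^(-6) and C = 3.99:
    |e_{n+1}| ≈ 3.99 × (10^(-6))² = 3.99 × 10^(-12)

(a) 2 (quadratic); (b) |e_{n+1}| ≈ 3.990e-12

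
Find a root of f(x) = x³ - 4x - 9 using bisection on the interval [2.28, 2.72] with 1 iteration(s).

f(x) = x³ - 4x - 9
Initial interval: [2.28, 2.72]

Iteration 1:
  c_1 = (2.280000 + 2.720000)/2 = 2.500000
  f(c_1) = f(2.500000) = -3.375000
  f(a) × f(c) ≥ 0, new interval: [2.500000, 2.720000]

After 1 iteration(s), the approximation is c_1 = 2.500000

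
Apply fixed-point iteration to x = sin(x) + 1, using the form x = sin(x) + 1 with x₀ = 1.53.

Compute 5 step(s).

Equation: x = sin(x) + 1
Fixed-point form: x = sin(x) + 1
x₀ = 1.53

x_1 = g(1.530000) = 1.999168
x_2 = g(1.999168) = 1.909643
x_3 = g(1.909643) = 1.943139
x_4 = g(1.943139) = 1.931478
x_5 = g(1.931478) = 1.935657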